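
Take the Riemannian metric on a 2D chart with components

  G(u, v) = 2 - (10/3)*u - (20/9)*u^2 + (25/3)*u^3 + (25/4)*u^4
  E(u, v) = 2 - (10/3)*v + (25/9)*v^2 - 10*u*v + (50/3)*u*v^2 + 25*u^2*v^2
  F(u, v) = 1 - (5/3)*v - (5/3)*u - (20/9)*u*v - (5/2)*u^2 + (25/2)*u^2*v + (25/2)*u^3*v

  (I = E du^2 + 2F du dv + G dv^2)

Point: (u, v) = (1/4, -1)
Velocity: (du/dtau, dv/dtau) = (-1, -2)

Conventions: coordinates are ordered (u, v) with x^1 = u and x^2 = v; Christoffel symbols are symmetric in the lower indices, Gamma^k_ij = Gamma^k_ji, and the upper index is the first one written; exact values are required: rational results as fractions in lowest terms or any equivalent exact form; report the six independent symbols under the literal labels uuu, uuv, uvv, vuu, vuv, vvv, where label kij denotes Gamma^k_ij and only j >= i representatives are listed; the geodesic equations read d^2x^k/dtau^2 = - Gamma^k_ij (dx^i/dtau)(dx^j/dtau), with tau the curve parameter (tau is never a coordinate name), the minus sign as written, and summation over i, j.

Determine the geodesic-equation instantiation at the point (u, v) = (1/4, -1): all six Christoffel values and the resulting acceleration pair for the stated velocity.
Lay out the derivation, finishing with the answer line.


E = 2353/144, F = 1927/1152, G = 10897/9216 at the point
E_u = 235/6, E_v = -1645/72, F_u = -2675/288, F_v = -1435/1152, G_u = -1435/576, G_v = 0
EG - F^2 = 152273/9216;  g^inv = (9216/152273) * [[10897/9216, -1927/1152], [-1927/1152, 2353/144]]
first-kind symbols [ij,l] = (1/2)(d_i g_jl + d_j g_il - d_l g_ij): [uu,u] = E_u/2 = 235/12, [uu,v] = F_u - E_v/2 = 205/96, [uv,u] = E_v/2 = -1645/144, [uv,v] = G_u/2 = -1435/1152, [vv,u] = F_v - G_u/2 = 0, [vv,v] = G_v/2 = 0
Gamma^u_ij = (G*[ij,u] - F*[ij,v])/(EG - F^2), Gamma^v_ij = (E*[ij,v] - F*[ij,u])/(EG - F^2)
Gamma_uuu = 180480/152273, Gamma_uuv = -105280/152273, Gamma_uvv = 0, Gamma_vuu = 19680/152273, Gamma_vuv = -11480/152273, Gamma_vvv = 0
d^2u/dtau^2 = -(Gamma_uuu*(-1)^2 + 2*Gamma_uuv*(-1)*(-2) + Gamma_uvv*(-2)^2) = 240640/152273
d^2v/dtau^2 = -(Gamma_vuu*(-1)^2 + 2*Gamma_vuv*(-1)*(-2) + Gamma_vvv*(-2)^2) = 26240/152273

Answer: Gamma_uuu = 180480/152273, Gamma_uuv = -105280/152273, Gamma_uvv = 0, Gamma_vuu = 19680/152273, Gamma_vuv = -11480/152273, Gamma_vvv = 0; accelerations (d^2u/dtau^2, d^2v/dtau^2) = (240640/152273, 26240/152273)


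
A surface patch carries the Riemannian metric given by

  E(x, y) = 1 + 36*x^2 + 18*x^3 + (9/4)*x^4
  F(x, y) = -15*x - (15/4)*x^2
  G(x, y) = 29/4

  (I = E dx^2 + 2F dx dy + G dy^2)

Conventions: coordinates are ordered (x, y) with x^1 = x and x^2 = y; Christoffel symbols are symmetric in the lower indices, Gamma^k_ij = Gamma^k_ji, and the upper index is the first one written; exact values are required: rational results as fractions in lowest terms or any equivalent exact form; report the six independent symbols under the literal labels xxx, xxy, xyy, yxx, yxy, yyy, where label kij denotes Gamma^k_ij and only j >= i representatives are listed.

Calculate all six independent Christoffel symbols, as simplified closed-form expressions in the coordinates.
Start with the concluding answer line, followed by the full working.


Answer: Gamma_xxx = (18*x^3 + 108*x^2 + 144*x)/(9*x^4 + 72*x^3 + 144*x^2 + 29), Gamma_xxy = 0, Gamma_xyy = 0, Gamma_yxx = (-30*x - 60)/(9*x^4 + 72*x^3 + 144*x^2 + 29), Gamma_yxy = 0, Gamma_yyy = 0

E = 1 + 36*x^2 + 18*x^3 + (9/4)*x^4; F = -15*x - (15/4)*x^2; G = 29/4
Gamma^k_ij = (1/2) g^{kl} (d_i g_jl + d_j g_il - d_l g_ij), with g^inv = (1/(EG-F^2)) [[G, -F], [-F, E]]
first partials: E_x = 72*x + 54*x^2 + 9*x^3, E_y = 0, F_x = -15 - (15/2)*x, F_y = 0, G_x = 0, G_y = 0
D = EG - F^2 = 29/4 + 36*x^2 + 18*x^3 + (9/4)*x^4
expanded: Gamma^x_xx = (G E_x - 2F F_x + F E_y)/(2D), Gamma^x_xy = (G E_y - F G_x)/(2D), Gamma^x_yy = (2G F_y - G G_x - F G_y)/(2D), Gamma^y_xx = (2E F_x - E E_y - F E_x)/(2D), Gamma^y_xy = (E G_x - F E_y)/(2D), Gamma^y_yy = (E G_y - 2F F_y + F G_x)/(2D); substitute and cancel common factors


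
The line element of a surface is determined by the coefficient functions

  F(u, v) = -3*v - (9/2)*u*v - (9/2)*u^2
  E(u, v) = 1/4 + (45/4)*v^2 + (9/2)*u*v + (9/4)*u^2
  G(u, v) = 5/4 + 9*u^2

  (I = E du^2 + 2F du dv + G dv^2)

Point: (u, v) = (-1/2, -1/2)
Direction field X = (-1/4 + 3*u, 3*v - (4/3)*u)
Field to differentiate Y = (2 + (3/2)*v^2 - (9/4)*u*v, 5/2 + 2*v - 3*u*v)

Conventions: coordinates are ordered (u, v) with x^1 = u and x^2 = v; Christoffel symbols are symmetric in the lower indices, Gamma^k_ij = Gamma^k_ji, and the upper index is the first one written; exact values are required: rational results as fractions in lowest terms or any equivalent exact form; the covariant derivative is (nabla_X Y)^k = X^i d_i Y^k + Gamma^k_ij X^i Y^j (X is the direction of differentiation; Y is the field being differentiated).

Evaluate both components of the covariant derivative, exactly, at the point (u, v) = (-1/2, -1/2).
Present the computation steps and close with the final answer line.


E = 19/4, F = -3/4, G = 7/2 at the point
E_u = -9/2, E_v = -27/2, F_u = 27/4, F_v = -3/4, G_u = -9, G_v = 0
EG - F^2 = 257/16;  g^inv = (16/257) * [[7/2, 3/4], [3/4, 19/4]]
first-kind symbols [ij,l] = (1/2)(d_i g_jl + d_j g_il - d_l g_ij): [uu,u] = E_u/2 = -9/4, [uu,v] = F_u - E_v/2 = 27/2, [uv,u] = E_v/2 = -27/4, [uv,v] = G_u/2 = -9/2, [vv,u] = F_v - G_u/2 = 15/4, [vv,v] = G_v/2 = 0
Gamma^u_ij = (G*[ij,u] - F*[ij,v])/(EG - F^2), Gamma^v_ij = (E*[ij,v] - F*[ij,u])/(EG - F^2)
Gamma_uuu = 36/257, Gamma_uuv = -432/257, Gamma_uvv = 210/257, Gamma_vuu = 999/257, Gamma_vuv = -423/257, Gamma_vvv = 45/257
X = (-7/4, -5/6), Y = (29/16, 3/4) at the point

Answer: (nabla_X Y)^u = 17549/8224, (nabla_X Y)^v = -657973/49344


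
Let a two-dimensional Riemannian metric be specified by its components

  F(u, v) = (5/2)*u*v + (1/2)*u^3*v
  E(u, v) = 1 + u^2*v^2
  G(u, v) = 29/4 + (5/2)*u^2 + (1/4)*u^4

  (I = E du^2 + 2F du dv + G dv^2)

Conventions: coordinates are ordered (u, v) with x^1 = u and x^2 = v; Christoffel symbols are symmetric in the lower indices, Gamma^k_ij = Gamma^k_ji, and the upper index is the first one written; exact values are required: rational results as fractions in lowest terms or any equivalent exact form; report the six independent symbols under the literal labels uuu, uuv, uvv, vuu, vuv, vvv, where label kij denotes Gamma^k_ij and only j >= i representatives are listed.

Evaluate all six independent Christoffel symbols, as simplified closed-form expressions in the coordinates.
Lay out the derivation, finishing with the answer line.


E = 1 + u^2*v^2; F = (5/2)*u*v + (1/2)*u^3*v; G = 29/4 + (5/2)*u^2 + (1/4)*u^4
Gamma^k_ij = (1/2) g^{kl} (d_i g_jl + d_j g_il - d_l g_ij), with g^inv = (1/(EG-F^2)) [[G, -F], [-F, E]]
first partials: E_u = 2*u*v^2, E_v = 2*u^2*v, F_u = (5/2)*v + (3/2)*u^2*v, F_v = (5/2)*u + (1/2)*u^3, G_u = 5*u + u^3, G_v = 0
D = EG - F^2 = 29/4 + (5/2)*u^2 + u^2*v^2 + (1/4)*u^4
expanded: Gamma^u_uu = (G E_u - 2F F_u + F E_v)/(2D), Gamma^u_uv = (G E_v - F G_u)/(2D), Gamma^u_vv = (2G F_v - G G_u - F G_v)/(2D), Gamma^v_uu = (2E F_u - E E_v - F E_u)/(2D), Gamma^v_uv = (E G_u - F E_v)/(2D), Gamma^v_vv = (E G_v - 2F F_v + F G_u)/(2D); substitute and cancel common factors

Answer: Gamma_uuu = 4*u*v^2/(u^4 + 4*u^2*v^2 + 10*u^2 + 29), Gamma_uuv = 4*u^2*v/(u^4 + 4*u^2*v^2 + 10*u^2 + 29), Gamma_uvv = 0, Gamma_vuu = (2*u^2*v + 10*v)/(u^4 + 4*u^2*v^2 + 10*u^2 + 29), Gamma_vuv = (2*u^3 + 10*u)/(u^4 + 4*u^2*v^2 + 10*u^2 + 29), Gamma_vvv = 0


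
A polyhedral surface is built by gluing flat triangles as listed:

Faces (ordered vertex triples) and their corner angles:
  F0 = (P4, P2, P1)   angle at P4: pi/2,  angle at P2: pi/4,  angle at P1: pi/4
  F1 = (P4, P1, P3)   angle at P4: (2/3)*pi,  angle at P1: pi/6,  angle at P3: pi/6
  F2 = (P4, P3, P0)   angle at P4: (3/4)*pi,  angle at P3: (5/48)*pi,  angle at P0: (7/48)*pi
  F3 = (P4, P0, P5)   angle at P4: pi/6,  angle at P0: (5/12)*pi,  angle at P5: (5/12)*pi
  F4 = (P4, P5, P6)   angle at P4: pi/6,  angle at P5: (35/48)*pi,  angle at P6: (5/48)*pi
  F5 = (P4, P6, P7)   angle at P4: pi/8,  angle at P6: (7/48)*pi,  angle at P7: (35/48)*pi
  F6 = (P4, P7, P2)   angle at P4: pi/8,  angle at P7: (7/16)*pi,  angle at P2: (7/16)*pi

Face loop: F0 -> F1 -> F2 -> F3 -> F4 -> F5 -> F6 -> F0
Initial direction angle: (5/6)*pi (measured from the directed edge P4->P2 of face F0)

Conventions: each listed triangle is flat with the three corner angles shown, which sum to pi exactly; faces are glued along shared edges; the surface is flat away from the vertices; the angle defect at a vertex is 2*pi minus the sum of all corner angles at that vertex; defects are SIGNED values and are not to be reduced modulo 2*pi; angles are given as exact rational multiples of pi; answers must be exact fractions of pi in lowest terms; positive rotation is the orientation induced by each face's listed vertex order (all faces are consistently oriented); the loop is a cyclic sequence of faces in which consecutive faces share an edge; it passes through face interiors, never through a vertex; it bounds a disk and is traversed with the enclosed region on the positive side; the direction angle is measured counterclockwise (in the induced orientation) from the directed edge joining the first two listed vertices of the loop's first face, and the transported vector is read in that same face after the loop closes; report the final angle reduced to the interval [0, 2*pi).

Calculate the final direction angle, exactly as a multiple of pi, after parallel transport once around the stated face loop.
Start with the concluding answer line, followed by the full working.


Answer: final direction angle = pi/3

enclosed vertex P4: corner angles sum to (5/2)*pi, defect = 2*pi - (5/2)*pi = -pi/2
transport around the loop rotates by the sum of enclosed defects; add to the initial angle mod 2*pi
final angle = (5/6)*pi - pi/2 = pi/3 (mod 2*pi)


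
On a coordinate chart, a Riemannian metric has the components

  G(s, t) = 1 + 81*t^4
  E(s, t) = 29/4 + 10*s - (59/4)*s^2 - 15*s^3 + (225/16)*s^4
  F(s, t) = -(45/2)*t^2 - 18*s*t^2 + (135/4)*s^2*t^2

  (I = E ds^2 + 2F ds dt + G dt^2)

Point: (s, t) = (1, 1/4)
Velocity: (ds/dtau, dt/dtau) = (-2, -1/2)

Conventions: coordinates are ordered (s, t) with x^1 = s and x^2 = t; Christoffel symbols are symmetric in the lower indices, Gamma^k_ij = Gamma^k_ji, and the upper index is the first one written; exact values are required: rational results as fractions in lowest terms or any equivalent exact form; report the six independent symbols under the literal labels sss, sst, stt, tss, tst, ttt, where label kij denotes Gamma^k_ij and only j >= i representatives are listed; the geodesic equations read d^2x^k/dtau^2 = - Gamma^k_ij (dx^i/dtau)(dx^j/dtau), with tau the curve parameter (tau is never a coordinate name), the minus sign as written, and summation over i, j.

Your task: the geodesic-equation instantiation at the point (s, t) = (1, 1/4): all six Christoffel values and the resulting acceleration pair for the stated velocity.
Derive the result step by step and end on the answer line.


E = 25/16, F = -27/64, G = 337/256 at the point
E_s = -33/4, E_t = 0, F_s = 99/32, F_t = -27/8, G_s = 0, G_t = 81/16
EG - F^2 = 481/256;  g^inv = (256/481) * [[337/256, 27/64], [27/64, 25/16]]
first-kind symbols [ij,l] = (1/2)(d_i g_jl + d_j g_il - d_l g_ij): [ss,s] = E_s/2 = -33/8, [ss,t] = F_s - E_t/2 = 99/32, [st,s] = E_t/2 = 0, [st,t] = G_s/2 = 0, [tt,s] = F_t - G_s/2 = -27/8, [tt,t] = G_t/2 = 81/32
Gamma^s_ij = (G*[ij,s] - F*[ij,t])/(EG - F^2), Gamma^t_ij = (E*[ij,t] - F*[ij,s])/(EG - F^2)
Gamma_sss = -1056/481, Gamma_sst = 0, Gamma_stt = -864/481, Gamma_tss = 792/481, Gamma_tst = 0, Gamma_ttt = 648/481
d^2s/dtau^2 = -(Gamma_sss*(-2)^2 + 2*Gamma_sst*(-2)*(-1/2) + Gamma_stt*(-1/2)^2) = 120/13
d^2t/dtau^2 = -(Gamma_tss*(-2)^2 + 2*Gamma_tst*(-2)*(-1/2) + Gamma_ttt*(-1/2)^2) = -90/13

Answer: Gamma_sss = -1056/481, Gamma_sst = 0, Gamma_stt = -864/481, Gamma_tss = 792/481, Gamma_tst = 0, Gamma_ttt = 648/481; accelerations (d^2s/dtau^2, d^2t/dtau^2) = (120/13, -90/13)


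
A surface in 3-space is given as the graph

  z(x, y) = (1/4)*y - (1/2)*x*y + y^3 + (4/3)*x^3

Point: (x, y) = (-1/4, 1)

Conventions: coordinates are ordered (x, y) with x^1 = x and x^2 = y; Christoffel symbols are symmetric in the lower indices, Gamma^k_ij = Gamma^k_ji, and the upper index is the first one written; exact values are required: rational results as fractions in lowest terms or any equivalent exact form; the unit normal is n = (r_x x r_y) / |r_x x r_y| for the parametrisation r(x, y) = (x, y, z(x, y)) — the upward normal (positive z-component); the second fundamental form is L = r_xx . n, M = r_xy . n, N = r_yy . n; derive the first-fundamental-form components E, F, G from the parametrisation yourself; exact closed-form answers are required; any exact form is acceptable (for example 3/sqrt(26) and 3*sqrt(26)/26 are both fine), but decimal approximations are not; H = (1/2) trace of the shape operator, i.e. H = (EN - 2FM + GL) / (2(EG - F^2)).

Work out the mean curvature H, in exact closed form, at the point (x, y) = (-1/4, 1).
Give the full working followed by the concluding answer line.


z_x = -1/4, z_y = 27/8, z_xx = -2, z_xy = -1/2, z_yy = 6
E = 17/16, F = -27/32, G = 793/64; answer radicand W^2 = 797/64
unnormalised second-form numerators: l = -2, m = -1/2, n = 6; L = l/sqrt(797/64), and similarly M = m/sqrt(W^2), N = n/sqrt(W^2)
H = (E*n - 2*F*m + G*l) / (2*(EG - F^2)*sqrt(W^2)); E*n - 2*F*m + G*l = -77/4, EG - F^2 = 797/64, so H = (-616/797)/sqrt(797/64)

Answer: H = -4928*sqrt(797)/635209


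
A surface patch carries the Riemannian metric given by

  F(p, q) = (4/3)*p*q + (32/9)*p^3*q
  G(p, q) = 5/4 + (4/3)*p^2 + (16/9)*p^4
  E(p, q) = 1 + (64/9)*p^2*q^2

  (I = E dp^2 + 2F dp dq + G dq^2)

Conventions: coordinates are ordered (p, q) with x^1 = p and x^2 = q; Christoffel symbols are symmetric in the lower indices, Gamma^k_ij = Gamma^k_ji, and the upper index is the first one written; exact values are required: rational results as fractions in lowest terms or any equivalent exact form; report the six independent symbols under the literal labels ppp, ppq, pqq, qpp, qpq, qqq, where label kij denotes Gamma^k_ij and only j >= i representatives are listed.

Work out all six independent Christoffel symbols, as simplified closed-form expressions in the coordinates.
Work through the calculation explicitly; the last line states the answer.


E = 1 + (64/9)*p^2*q^2; F = (4/3)*p*q + (32/9)*p^3*q; G = 5/4 + (4/3)*p^2 + (16/9)*p^4
Gamma^k_ij = (1/2) g^{kl} (d_i g_jl + d_j g_il - d_l g_ij), with g^inv = (1/(EG-F^2)) [[G, -F], [-F, E]]
first partials: E_p = (128/9)*p*q^2, E_q = (128/9)*p^2*q, F_p = (4/3)*q + (32/3)*p^2*q, F_q = (4/3)*p + (32/9)*p^3, G_p = (8/3)*p + (64/9)*p^3, G_q = 0
D = EG - F^2 = 5/4 + (4/3)*p^2 + (64/9)*p^2*q^2 + (16/9)*p^4
expanded: Gamma^p_pp = (G E_p - 2F F_p + F E_q)/(2D), Gamma^p_pq = (G E_q - F G_p)/(2D), Gamma^p_qq = (2G F_q - G G_p - F G_q)/(2D), Gamma^q_pp = (2E F_p - E E_q - F E_p)/(2D), Gamma^q_pq = (E G_p - F E_q)/(2D), Gamma^q_qq = (E G_q - 2F F_q + F G_p)/(2D); substitute and cancel common factors

Answer: Gamma_ppp = 256*p*q^2/(64*p^4 + 256*p^2*q^2 + 48*p^2 + 45), Gamma_ppq = 256*p^2*q/(64*p^4 + 256*p^2*q^2 + 48*p^2 + 45), Gamma_pqq = 0, Gamma_qpp = (128*p^2*q + 48*q)/(64*p^4 + 256*p^2*q^2 + 48*p^2 + 45), Gamma_qpq = (128*p^3 + 48*p)/(64*p^4 + 256*p^2*q^2 + 48*p^2 + 45), Gamma_qqq = 0


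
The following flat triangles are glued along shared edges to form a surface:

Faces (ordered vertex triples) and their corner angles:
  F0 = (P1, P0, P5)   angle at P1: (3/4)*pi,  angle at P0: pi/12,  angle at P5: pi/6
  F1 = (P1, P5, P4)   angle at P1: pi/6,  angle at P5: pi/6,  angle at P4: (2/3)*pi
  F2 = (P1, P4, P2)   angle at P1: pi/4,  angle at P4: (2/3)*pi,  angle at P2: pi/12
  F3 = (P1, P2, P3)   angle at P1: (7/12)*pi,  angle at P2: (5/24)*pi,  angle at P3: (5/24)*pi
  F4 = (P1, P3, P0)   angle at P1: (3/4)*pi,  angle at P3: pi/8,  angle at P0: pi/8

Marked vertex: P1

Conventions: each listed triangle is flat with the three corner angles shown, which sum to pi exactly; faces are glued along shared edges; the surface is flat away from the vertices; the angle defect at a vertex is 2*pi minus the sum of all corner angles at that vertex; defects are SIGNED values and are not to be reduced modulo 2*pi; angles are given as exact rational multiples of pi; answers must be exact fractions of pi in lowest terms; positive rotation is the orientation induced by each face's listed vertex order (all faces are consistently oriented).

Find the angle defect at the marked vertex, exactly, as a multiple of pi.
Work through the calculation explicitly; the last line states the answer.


Sum of corner angles at P1: (5/2)*pi
defect = 2*pi - (5/2)*pi

Answer: defect(P1) = -pi/2


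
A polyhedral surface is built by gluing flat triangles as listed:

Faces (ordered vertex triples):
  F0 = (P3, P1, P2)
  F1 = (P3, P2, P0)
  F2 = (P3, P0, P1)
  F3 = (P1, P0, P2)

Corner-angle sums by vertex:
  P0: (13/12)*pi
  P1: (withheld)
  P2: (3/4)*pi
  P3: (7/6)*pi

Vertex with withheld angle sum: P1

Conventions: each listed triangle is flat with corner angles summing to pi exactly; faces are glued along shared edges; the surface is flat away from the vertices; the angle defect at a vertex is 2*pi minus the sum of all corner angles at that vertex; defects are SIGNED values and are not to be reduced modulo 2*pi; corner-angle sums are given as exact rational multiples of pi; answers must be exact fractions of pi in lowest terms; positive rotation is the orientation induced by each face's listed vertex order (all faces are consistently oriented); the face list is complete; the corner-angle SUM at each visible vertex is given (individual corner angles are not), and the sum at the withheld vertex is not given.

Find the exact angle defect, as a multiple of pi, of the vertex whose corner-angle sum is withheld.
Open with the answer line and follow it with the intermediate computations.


Answer: defect(P1) = pi

V = 4, E = 6, F = 4; chi = V - E + F = 2
Gauss-Bonnet: total defect = 2*pi*chi = 4*pi; visible defects sum to 3*pi


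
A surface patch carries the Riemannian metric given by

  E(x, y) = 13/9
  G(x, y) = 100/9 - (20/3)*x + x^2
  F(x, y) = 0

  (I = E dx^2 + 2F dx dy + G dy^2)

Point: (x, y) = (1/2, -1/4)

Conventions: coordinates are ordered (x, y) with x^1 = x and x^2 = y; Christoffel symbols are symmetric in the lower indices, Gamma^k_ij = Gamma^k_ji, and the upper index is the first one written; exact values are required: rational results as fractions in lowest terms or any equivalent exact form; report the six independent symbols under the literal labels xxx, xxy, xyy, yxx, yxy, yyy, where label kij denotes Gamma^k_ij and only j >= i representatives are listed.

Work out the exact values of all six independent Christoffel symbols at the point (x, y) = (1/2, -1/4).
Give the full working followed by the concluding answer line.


E = 13/9, F = 0, G = 289/36 at the point
E_x = 0, E_y = 0, F_x = 0, F_y = 0, G_x = -17/3, G_y = 0
EG - F^2 = 3757/324;  g^inv = (324/3757) * [[289/36, 0], [0, 13/9]]
first-kind symbols [ij,l] = (1/2)(d_i g_jl + d_j g_il - d_l g_ij): [xx,x] = E_x/2 = 0, [xx,y] = F_x - E_y/2 = 0, [xy,x] = E_y/2 = 0, [xy,y] = G_x/2 = -17/6, [yy,x] = F_y - G_x/2 = 17/6, [yy,y] = G_y/2 = 0
Gamma^x_ij = (G*[ij,x] - F*[ij,y])/(EG - F^2), Gamma^y_ij = (E*[ij,y] - F*[ij,x])/(EG - F^2)

Answer: Gamma_xxx = 0, Gamma_xxy = 0, Gamma_xyy = 51/26, Gamma_yxx = 0, Gamma_yxy = -6/17, Gamma_yyy = 0


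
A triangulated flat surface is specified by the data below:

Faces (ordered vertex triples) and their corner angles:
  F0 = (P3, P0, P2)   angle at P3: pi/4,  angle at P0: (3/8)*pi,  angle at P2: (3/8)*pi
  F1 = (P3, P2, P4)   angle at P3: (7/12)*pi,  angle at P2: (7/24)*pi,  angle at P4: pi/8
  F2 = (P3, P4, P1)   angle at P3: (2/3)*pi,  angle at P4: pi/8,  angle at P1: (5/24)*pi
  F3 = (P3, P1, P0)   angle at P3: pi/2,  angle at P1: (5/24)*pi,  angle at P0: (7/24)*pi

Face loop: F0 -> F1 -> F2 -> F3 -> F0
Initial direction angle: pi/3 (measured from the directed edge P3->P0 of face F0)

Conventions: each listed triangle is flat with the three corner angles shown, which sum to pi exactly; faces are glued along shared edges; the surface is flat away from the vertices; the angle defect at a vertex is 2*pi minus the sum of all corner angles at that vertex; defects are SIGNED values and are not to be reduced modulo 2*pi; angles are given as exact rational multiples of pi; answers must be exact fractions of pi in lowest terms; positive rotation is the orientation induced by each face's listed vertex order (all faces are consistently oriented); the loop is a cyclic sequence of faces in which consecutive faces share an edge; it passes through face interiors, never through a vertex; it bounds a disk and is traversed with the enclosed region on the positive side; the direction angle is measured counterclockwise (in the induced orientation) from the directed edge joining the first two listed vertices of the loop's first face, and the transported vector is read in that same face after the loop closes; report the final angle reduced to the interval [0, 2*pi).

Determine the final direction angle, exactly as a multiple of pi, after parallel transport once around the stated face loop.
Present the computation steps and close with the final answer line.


enclosed vertex P3: corner angles sum to 2*pi, defect = 2*pi - 2*pi = 0
holonomy = initial angle + sum of enclosed defects (mod 2*pi), positive in the induced orientation
final angle = pi/3 + 0 = pi/3 (mod 2*pi)

Answer: final direction angle = pi/3


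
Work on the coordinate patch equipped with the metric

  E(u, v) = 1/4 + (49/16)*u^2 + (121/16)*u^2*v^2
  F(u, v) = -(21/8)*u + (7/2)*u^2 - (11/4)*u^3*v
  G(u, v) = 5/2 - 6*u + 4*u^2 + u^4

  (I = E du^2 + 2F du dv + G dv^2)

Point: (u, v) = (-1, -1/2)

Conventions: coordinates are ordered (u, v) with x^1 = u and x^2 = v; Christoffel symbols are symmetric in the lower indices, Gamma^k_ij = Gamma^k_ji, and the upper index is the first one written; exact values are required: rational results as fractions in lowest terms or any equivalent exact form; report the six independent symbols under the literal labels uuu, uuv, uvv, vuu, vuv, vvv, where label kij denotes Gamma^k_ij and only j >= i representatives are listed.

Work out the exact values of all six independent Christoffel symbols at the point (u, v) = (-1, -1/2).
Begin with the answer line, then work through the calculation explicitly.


Answer: Gamma_uuu = -442/359, Gamma_uuv = -1062/6103, Gamma_uvv = 20304/6103, Gamma_vuu = 1757/5744, Gamma_vuv = -3695/6103, Gamma_vvv = -7144/6103

E = 333/64, F = 19/4, G = 27/2 at the point
E_u = -317/32, E_v = -121/16, F_u = -11/2, F_v = 11/4, G_u = -18, G_v = 0
EG - F^2 = 6103/128;  g^inv = (128/6103) * [[27/2, -19/4], [-19/4, 333/64]]
first-kind symbols [ij,l] = (1/2)(d_i g_jl + d_j g_il - d_l g_ij): [uu,u] = E_u/2 = -317/64, [uu,v] = F_u - E_v/2 = -55/32, [uv,u] = E_v/2 = -121/32, [uv,v] = G_u/2 = -9, [vv,u] = F_v - G_u/2 = 47/4, [vv,v] = G_v/2 = 0
Gamma^u_ij = (G*[ij,u] - F*[ij,v])/(EG - F^2), Gamma^v_ij = (E*[ij,v] - F*[ij,u])/(EG - F^2)


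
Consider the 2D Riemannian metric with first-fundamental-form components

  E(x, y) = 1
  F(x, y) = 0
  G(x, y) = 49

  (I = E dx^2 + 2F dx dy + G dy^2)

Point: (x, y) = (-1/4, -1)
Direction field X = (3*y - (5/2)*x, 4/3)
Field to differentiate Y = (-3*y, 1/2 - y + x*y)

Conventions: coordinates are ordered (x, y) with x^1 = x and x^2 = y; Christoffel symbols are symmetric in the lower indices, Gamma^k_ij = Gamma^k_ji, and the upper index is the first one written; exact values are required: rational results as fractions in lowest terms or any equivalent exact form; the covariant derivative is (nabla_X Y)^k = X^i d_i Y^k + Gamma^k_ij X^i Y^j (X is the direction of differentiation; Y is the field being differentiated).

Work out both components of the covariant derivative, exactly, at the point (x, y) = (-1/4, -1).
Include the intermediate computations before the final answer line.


E = 1, F = 0, G = 49 at the point
E_x = 0, E_y = 0, F_x = 0, F_y = 0, G_x = 0, G_y = 0
EG - F^2 = 49;  g^inv = (1/49) * [[49, 0], [0, 1]]
first-kind symbols [ij,l] = (1/2)(d_i g_jl + d_j g_il - d_l g_ij): [xx,x] = E_x/2 = 0, [xx,y] = F_x - E_y/2 = 0, [xy,x] = E_y/2 = 0, [xy,y] = G_x/2 = 0, [yy,x] = F_y - G_x/2 = 0, [yy,y] = G_y/2 = 0
Gamma^x_ij = (G*[ij,x] - F*[ij,y])/(EG - F^2), Gamma^y_ij = (E*[ij,y] - F*[ij,x])/(EG - F^2)
Gamma_xxx = 0, Gamma_xxy = 0, Gamma_xyy = 0, Gamma_yxx = 0, Gamma_yxy = 0, Gamma_yyy = 0
X = (-19/8, 4/3), Y = (3, 7/4) at the point

Answer: (nabla_X Y)^x = -4, (nabla_X Y)^y = 17/24


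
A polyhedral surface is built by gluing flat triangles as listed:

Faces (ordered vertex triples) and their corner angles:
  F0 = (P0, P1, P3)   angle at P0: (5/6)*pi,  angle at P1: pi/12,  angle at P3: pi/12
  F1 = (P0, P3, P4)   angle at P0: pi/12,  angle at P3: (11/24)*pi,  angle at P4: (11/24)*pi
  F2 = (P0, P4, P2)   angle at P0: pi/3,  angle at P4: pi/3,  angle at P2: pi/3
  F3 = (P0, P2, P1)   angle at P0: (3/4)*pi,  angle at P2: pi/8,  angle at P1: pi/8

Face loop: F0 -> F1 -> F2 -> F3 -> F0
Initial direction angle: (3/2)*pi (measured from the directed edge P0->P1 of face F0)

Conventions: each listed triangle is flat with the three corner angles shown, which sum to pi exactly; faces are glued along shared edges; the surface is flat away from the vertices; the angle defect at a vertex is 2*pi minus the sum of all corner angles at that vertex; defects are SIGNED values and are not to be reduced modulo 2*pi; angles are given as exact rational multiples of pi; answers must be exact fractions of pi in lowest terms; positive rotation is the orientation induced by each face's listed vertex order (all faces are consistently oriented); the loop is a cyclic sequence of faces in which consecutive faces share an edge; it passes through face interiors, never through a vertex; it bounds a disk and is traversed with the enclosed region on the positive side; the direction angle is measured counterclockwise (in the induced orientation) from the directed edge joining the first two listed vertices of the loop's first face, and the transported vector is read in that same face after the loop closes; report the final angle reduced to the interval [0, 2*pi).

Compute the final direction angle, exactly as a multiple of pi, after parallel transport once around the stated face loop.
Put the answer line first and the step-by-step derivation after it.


Answer: final direction angle = (3/2)*pi

enclosed vertex P0: corner angles sum to 2*pi, defect = 2*pi - 2*pi = 0
by Gauss-Bonnet the loop rotates the vector by the enclosed defect sum (positive orientation, mod 2*pi)
final angle = (3/2)*pi + 0 = (3/2)*pi (mod 2*pi)


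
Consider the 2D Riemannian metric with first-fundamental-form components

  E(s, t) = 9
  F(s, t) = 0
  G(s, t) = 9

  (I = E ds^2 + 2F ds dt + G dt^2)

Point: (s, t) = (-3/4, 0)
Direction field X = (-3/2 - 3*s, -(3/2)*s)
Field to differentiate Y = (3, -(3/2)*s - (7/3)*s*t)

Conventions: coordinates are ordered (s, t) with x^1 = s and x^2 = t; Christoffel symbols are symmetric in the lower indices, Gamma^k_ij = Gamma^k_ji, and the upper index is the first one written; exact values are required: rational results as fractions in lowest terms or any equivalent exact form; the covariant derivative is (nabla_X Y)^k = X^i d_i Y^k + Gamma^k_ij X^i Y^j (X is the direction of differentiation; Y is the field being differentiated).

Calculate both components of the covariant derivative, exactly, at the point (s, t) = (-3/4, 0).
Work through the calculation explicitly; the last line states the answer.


E = 9, F = 0, G = 9 at the point
E_s = 0, E_t = 0, F_s = 0, F_t = 0, G_s = 0, G_t = 0
EG - F^2 = 81;  g^inv = (1/81) * [[9, 0], [0, 9]]
first-kind symbols [ij,l] = (1/2)(d_i g_jl + d_j g_il - d_l g_ij): [ss,s] = E_s/2 = 0, [ss,t] = F_s - E_t/2 = 0, [st,s] = E_t/2 = 0, [st,t] = G_s/2 = 0, [tt,s] = F_t - G_s/2 = 0, [tt,t] = G_t/2 = 0
Gamma^s_ij = (G*[ij,s] - F*[ij,t])/(EG - F^2), Gamma^t_ij = (E*[ij,t] - F*[ij,s])/(EG - F^2)
Gamma_sss = 0, Gamma_sst = 0, Gamma_stt = 0, Gamma_tss = 0, Gamma_tst = 0, Gamma_ttt = 0
X = (3/4, 9/8), Y = (3, 9/8) at the point

Answer: (nabla_X Y)^s = 0, (nabla_X Y)^t = 27/32


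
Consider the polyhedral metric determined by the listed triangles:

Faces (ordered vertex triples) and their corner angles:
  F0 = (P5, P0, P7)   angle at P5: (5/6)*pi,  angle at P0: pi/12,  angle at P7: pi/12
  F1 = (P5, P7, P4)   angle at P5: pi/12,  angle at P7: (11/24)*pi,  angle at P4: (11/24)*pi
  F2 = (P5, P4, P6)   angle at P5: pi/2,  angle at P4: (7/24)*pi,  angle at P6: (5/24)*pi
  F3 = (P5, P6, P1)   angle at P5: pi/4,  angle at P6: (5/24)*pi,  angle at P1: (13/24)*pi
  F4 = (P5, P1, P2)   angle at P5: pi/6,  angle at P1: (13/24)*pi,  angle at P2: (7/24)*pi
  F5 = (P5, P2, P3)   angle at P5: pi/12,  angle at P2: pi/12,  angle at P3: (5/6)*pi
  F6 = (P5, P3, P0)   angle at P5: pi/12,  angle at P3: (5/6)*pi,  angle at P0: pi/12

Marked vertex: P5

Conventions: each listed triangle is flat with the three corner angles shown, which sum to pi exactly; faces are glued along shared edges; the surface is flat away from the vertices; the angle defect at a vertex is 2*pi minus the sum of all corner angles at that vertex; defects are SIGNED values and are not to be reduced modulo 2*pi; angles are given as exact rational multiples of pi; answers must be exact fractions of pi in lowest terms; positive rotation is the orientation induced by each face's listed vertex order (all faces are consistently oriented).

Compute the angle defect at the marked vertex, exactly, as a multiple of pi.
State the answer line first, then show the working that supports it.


Answer: defect(P5) = 0

Sum of corner angles at P5: 2*pi
defect = 2*pi - 2*pi


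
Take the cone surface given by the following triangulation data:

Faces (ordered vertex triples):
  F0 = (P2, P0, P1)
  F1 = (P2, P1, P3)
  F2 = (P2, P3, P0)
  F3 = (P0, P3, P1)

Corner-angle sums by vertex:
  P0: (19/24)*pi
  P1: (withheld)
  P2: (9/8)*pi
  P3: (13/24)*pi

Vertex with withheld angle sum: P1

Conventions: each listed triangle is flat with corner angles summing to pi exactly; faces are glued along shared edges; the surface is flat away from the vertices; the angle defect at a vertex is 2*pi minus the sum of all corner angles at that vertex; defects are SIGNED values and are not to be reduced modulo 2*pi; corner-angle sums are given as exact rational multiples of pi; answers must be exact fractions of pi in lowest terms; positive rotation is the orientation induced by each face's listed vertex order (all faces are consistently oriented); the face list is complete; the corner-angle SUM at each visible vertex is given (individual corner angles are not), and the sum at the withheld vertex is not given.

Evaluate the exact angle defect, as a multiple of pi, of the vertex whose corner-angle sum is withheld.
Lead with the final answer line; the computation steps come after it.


Answer: defect(P1) = (11/24)*pi

V = 4, E = 6, F = 4; chi = V - E + F = 2
Gauss-Bonnet: total defect = 2*pi*chi = 4*pi; visible defects sum to (85/24)*pi


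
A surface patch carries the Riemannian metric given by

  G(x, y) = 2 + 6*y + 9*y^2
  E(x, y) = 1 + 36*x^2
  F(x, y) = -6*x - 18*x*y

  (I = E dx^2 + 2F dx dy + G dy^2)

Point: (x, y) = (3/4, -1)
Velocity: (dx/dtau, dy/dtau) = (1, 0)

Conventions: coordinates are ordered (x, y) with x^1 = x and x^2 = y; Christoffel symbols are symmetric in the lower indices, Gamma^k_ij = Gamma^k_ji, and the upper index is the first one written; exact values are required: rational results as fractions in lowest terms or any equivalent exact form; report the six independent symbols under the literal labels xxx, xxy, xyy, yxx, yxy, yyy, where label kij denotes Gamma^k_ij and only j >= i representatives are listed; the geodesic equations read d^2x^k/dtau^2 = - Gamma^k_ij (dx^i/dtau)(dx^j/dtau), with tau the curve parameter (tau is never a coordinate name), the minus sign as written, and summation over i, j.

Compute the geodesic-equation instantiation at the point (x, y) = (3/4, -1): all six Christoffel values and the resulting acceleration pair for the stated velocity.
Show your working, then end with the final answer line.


E = 85/4, F = 9, G = 5 at the point
E_x = 54, E_y = 0, F_x = 12, F_y = -27/2, G_x = 0, G_y = -12
EG - F^2 = 101/4;  g^inv = (4/101) * [[5, -9], [-9, 85/4]]
first-kind symbols [ij,l] = (1/2)(d_i g_jl + d_j g_il - d_l g_ij): [xx,x] = E_x/2 = 27, [xx,y] = F_x - E_y/2 = 12, [xy,x] = E_y/2 = 0, [xy,y] = G_x/2 = 0, [yy,x] = F_y - G_x/2 = -27/2, [yy,y] = G_y/2 = -6
Gamma^x_ij = (G*[ij,x] - F*[ij,y])/(EG - F^2), Gamma^y_ij = (E*[ij,y] - F*[ij,x])/(EG - F^2)
Gamma_xxx = 108/101, Gamma_xxy = 0, Gamma_xyy = -54/101, Gamma_yxx = 48/101, Gamma_yxy = 0, Gamma_yyy = -24/101
d^2x/dtau^2 = -(Gamma_xxx*(1)^2 + 2*Gamma_xxy*(1)*(0) + Gamma_xyy*(0)^2) = -108/101
d^2y/dtau^2 = -(Gamma_yxx*(1)^2 + 2*Gamma_yxy*(1)*(0) + Gamma_yyy*(0)^2) = -48/101

Answer: Gamma_xxx = 108/101, Gamma_xxy = 0, Gamma_xyy = -54/101, Gamma_yxx = 48/101, Gamma_yxy = 0, Gamma_yyy = -24/101; accelerations (d^2x/dtau^2, d^2y/dtau^2) = (-108/101, -48/101)


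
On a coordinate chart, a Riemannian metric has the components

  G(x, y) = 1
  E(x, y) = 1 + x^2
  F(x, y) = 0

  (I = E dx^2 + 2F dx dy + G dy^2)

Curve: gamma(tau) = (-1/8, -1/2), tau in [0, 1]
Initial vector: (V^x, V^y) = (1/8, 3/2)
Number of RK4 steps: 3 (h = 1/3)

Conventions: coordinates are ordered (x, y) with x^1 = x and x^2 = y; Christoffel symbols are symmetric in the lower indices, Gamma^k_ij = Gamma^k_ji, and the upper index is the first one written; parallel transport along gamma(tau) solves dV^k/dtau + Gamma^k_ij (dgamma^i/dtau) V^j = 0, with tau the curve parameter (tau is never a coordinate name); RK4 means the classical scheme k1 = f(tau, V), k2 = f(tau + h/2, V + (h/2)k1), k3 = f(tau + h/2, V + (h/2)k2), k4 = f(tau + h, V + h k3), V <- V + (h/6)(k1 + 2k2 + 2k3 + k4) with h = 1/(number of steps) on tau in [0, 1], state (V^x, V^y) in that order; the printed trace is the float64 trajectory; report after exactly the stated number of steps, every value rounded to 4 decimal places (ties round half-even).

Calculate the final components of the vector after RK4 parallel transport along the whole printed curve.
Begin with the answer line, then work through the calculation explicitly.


Answer: V^x = 0.1250, V^y = 1.5000

gamma'(tau) = (0, 0); f(tau, V)^k = -Gamma^k_ij(gamma(tau)) gamma'^i(tau) V^j; h = 1/3; intermediate values shown to 6 dp
curve data and Christoffel symbols at the stage parameters:
  tau = 0.000000: gamma = (-0.125000, -0.500000), gamma' = (0.000000, 0.000000); Gamma_xxx = -0.123077, Gamma_xxy = 0.000000, Gamma_xyy = 0.000000, Gamma_yxx = 0.000000, Gamma_yxy = 0.000000, Gamma_yyy = 0.000000
  tau = 0.166667: gamma = (-0.125000, -0.500000), gamma' = (0.000000, 0.000000); Gamma_xxx = -0.123077, Gamma_xxy = 0.000000, Gamma_xyy = 0.000000, Gamma_yxx = 0.000000, Gamma_yxy = 0.000000, Gamma_yyy = 0.000000
  tau = 0.333333: gamma = (-0.125000, -0.500000), gamma' = (0.000000, 0.000000); Gamma_xxx = -0.123077, Gamma_xxy = 0.000000, Gamma_xyy = 0.000000, Gamma_yxx = 0.000000, Gamma_yxy = 0.000000, Gamma_yyy = 0.000000
  tau = 0.500000: gamma = (-0.125000, -0.500000), gamma' = (0.000000, 0.000000); Gamma_xxx = -0.123077, Gamma_xxy = 0.000000, Gamma_xyy = 0.000000, Gamma_yxx = 0.000000, Gamma_yxy = 0.000000, Gamma_yyy = 0.000000
  tau = 0.666667: gamma = (-0.125000, -0.500000), gamma' = (0.000000, 0.000000); Gamma_xxx = -0.123077, Gamma_xxy = 0.000000, Gamma_xyy = 0.000000, Gamma_yxx = 0.000000, Gamma_yxy = 0.000000, Gamma_yyy = 0.000000
  tau = 0.833333: gamma = (-0.125000, -0.500000), gamma' = (0.000000, 0.000000); Gamma_xxx = -0.123077, Gamma_xxy = 0.000000, Gamma_xyy = 0.000000, Gamma_yxx = 0.000000, Gamma_yxy = 0.000000, Gamma_yyy = 0.000000
  tau = 1.000000: gamma = (-0.125000, -0.500000), gamma' = (0.000000, 0.000000); Gamma_xxx = -0.123077, Gamma_xxy = 0.000000, Gamma_xyy = 0.000000, Gamma_yxx = 0.000000, Gamma_yxy = 0.000000, Gamma_yyy = 0.000000
step 0: V^x = 0.1250, V^y = 1.5000
step 1: k1 = (0.000000, 0.000000), k2 = (0.000000, 0.000000), k3 = (0.000000, 0.000000), k4 = (0.000000, 0.000000); V <- V + (h/6)(k1 + 2k2 + 2k3 + k4): V^x = 0.1250, V^y = 1.5000
step 2: k1 = (0.000000, 0.000000), k2 = (0.000000, 0.000000), k3 = (0.000000, 0.000000), k4 = (0.000000, 0.000000); V <- V + (h/6)(k1 + 2k2 + 2k3 + k4): V^x = 0.1250, V^y = 1.5000
step 3: k1 = (0.000000, 0.000000), k2 = (0.000000, 0.000000), k3 = (0.000000, 0.000000), k4 = (0.000000, 0.000000); V <- V + (h/6)(k1 + 2k2 + 2k3 + k4): V^x = 0.1250, V^y = 1.5000


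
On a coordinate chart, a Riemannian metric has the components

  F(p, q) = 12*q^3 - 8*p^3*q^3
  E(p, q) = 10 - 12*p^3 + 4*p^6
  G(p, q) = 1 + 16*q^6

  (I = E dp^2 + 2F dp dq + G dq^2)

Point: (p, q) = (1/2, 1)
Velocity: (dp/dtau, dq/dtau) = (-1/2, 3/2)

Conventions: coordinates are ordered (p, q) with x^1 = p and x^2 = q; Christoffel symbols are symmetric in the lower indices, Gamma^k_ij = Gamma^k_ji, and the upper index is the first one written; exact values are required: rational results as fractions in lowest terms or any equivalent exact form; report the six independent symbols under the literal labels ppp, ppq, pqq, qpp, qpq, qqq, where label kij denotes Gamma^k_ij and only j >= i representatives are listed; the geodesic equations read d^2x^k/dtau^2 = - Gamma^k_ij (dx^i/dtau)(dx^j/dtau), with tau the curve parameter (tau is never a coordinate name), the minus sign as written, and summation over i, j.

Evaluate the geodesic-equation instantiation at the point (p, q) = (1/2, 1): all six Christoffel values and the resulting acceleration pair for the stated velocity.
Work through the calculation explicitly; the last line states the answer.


E = 137/16, F = 11, G = 17 at the point
E_p = -33/4, E_q = 0, F_p = -6, F_q = 33, G_p = 0, G_q = 96
EG - F^2 = 393/16;  g^inv = (16/393) * [[17, -11], [-11, 137/16]]
first-kind symbols [ij,l] = (1/2)(d_i g_jl + d_j g_il - d_l g_ij): [pp,p] = E_p/2 = -33/8, [pp,q] = F_p - E_q/2 = -6, [pq,p] = E_q/2 = 0, [pq,q] = G_p/2 = 0, [qq,p] = F_q - G_p/2 = 33, [qq,q] = G_q/2 = 48
Gamma^p_ij = (G*[ij,p] - F*[ij,q])/(EG - F^2), Gamma^q_ij = (E*[ij,q] - F*[ij,p])/(EG - F^2)
Gamma_ppp = -22/131, Gamma_ppq = 0, Gamma_pqq = 176/131, Gamma_qpp = -32/131, Gamma_qpq = 0, Gamma_qqq = 256/131
d^2p/dtau^2 = -(Gamma_ppp*(-1/2)^2 + 2*Gamma_ppq*(-1/2)*(3/2) + Gamma_pqq*(3/2)^2) = -781/262
d^2q/dtau^2 = -(Gamma_qpp*(-1/2)^2 + 2*Gamma_qpq*(-1/2)*(3/2) + Gamma_qqq*(3/2)^2) = -568/131

Answer: Gamma_ppp = -22/131, Gamma_ppq = 0, Gamma_pqq = 176/131, Gamma_qpp = -32/131, Gamma_qpq = 0, Gamma_qqq = 256/131; accelerations (d^2p/dtau^2, d^2q/dtau^2) = (-781/262, -568/131)


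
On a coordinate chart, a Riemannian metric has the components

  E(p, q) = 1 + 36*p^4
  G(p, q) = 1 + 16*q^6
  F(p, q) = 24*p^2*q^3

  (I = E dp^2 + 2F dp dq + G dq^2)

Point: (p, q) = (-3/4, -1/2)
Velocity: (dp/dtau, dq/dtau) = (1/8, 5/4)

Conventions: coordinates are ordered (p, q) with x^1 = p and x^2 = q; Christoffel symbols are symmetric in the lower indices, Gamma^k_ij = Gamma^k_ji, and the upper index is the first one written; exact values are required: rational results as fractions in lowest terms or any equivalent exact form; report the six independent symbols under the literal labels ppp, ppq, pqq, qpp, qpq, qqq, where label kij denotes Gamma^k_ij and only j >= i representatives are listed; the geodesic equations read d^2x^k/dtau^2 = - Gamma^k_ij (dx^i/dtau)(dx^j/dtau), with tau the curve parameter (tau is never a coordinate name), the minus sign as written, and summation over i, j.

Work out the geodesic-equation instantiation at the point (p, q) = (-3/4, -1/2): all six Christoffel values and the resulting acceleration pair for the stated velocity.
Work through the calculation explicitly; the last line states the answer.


E = 793/64, F = -27/16, G = 5/4 at the point
E_p = -243/4, E_q = 0, F_p = 9/2, F_q = 81/8, G_p = 0, G_q = -3
EG - F^2 = 809/64;  g^inv = (64/809) * [[5/4, 27/16], [27/16, 793/64]]
first-kind symbols [ij,l] = (1/2)(d_i g_jl + d_j g_il - d_l g_ij): [pp,p] = E_p/2 = -243/8, [pp,q] = F_p - E_q/2 = 9/2, [pq,p] = E_q/2 = 0, [pq,q] = G_p/2 = 0, [qq,p] = F_q - G_p/2 = 81/8, [qq,q] = G_q/2 = -3/2
Gamma^p_ij = (G*[ij,p] - F*[ij,q])/(EG - F^2), Gamma^q_ij = (E*[ij,q] - F*[ij,p])/(EG - F^2)
Gamma_ppp = -1944/809, Gamma_ppq = 0, Gamma_pqq = 648/809, Gamma_qpp = 288/809, Gamma_qpq = 0, Gamma_qqq = -96/809
d^2p/dtau^2 = -(Gamma_ppp*(1/8)^2 + 2*Gamma_ppq*(1/8)*(5/4) + Gamma_pqq*(5/4)^2) = -7857/6472
d^2q/dtau^2 = -(Gamma_qpp*(1/8)^2 + 2*Gamma_qpq*(1/8)*(5/4) + Gamma_qqq*(5/4)^2) = 291/1618

Answer: Gamma_ppp = -1944/809, Gamma_ppq = 0, Gamma_pqq = 648/809, Gamma_qpp = 288/809, Gamma_qpq = 0, Gamma_qqq = -96/809; accelerations (d^2p/dtau^2, d^2q/dtau^2) = (-7857/6472, 291/1618)
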